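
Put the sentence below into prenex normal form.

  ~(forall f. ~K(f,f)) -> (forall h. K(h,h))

First replace A → B with ¬A ∨ B.
  ~~(forall f. ~K(f,f)) | (forall h. K(h,h))
Move each ¬ inward, flipping quantifiers it crosses:
  (forall f. ~K(f,f)) | (forall h. K(h,h))
Pull the quantifiers to the front (each side's bound variable is not free in the other side):
  forall f. forall h. (~K(f,f) | K(h,h))

forall f. forall h. (~K(f,f) | K(h,h))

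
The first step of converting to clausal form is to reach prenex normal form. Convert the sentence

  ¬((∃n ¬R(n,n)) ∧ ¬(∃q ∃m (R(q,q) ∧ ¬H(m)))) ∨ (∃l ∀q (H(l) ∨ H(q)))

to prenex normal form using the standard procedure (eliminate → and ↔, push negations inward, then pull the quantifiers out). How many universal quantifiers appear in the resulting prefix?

Push ¬ through the quantifiers and connectives to reach negation normal form:
  (∀n R(n,n)) ∨ (∃q ∃m (R(q,q) ∧ ¬H(m))) ∨ (∃l ∀q (H(l) ∨ H(q)))
Give each quantifier a distinct variable: q↦w1.
  (∀n R(n,n)) ∨ (∃q ∃m (R(q,q) ∧ ¬H(m))) ∨ (∃l ∀w1 (H(l) ∨ H(w1)))
Finally move all quantifiers to the prefix:
  ∀n ∃q ∃m ∃l ∀w1 (R(n,n) ∨ R(q,q) ∧ ¬H(m) ∨ H(l) ∨ H(w1))
The prefix is ∀n ∃q ∃m ∃l ∀w1: 2 universal, 3 existential.

2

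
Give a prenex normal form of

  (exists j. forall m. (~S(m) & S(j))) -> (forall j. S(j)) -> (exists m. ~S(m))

forall j. exists m. exists r. exists u1. (S(m) | ~S(j) | ~S(r) | ~S(u1))

Eliminate → and ↔ using ¬ and ∨.
  ~(exists j. forall m. (~S(m) & S(j))) | ~(forall j. S(j)) | (exists m. ~S(m))
Push ¬ through the quantifiers and connectives to reach negation normal form:
  (forall j. exists m. (S(m) | ~S(j))) | (exists j. ~S(j)) | (exists m. ~S(m))
Give each quantifier a distinct variable: j↦r, m↦u1.
  (forall j. exists m. (S(m) | ~S(j))) | (exists r. ~S(r)) | (exists u1. ~S(u1))
Extract every quantifier outward, since the variables are now distinct and don't occur free across branches:
  forall j. exists m. exists r. exists u1. (S(m) | ~S(j) | ~S(r) | ~S(u1))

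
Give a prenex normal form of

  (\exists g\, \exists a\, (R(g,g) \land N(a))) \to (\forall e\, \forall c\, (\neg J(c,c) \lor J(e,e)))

Eliminate → and ↔ using ¬ and ∨.
  \neg (\exists g\, \exists a\, (R(g,g) \land N(a))) \lor (\forall e\, \forall c\, (\neg J(c,c) \lor J(e,e)))
Move each ¬ inward, flipping quantifiers it crosses:
  (\forall g\, \forall a\, (\neg R(g,g) \lor \neg N(a))) \lor (\forall e\, \forall c\, (\neg J(c,c) \lor J(e,e)))
All bound variables are already distinct, so no renaming is needed.
Pull the quantifiers to the front (each side's bound variable is not free in the other side):
  \forall g\, \forall a\, \forall e\, \forall c\, (\neg R(g,g) \lor \neg N(a) \lor \neg J(c,c) \lor J(e,e))

\forall g\, \forall a\, \forall e\, \forall c\, (\neg R(g,g) \lor \neg N(a) \lor \neg J(c,c) \lor J(e,e))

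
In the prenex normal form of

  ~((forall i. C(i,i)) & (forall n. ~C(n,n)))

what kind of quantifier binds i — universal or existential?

existential

Push ¬ through the quantifiers and connectives to reach negation normal form:
  (exists i. ~C(i,i)) | (exists n. C(n,n))
Finally move all quantifiers to the prefix:
  exists i. exists n. (~C(i,i) | C(n,n))
The quantifier forall i sits under an odd number of negations, so it flips to exists i.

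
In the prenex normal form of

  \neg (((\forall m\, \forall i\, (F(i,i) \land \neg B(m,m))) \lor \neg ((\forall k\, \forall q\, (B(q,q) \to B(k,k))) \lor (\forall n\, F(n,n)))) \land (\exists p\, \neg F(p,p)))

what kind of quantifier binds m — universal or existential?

Rewrite implications/biconditionals: A → B as ¬A ∨ B.
  \neg (((\forall m\, \forall i\, (F(i,i) \land \neg B(m,m))) \lor \neg ((\forall k\, \forall q\, (\neg B(q,q) \lor B(k,k))) \lor (\forall n\, F(n,n)))) \land (\exists p\, \neg F(p,p)))
Drive negations inward (¬∀x A ≡ ∃x ¬A, ¬∃x A ≡ ∀x ¬A, De Morgan for ∧/∨):
  (\exists m\, \exists i\, (\neg F(i,i) \lor B(m,m))) \land ((\forall k\, \forall q\, (\neg B(q,q) \lor B(k,k))) \lor (\forall n\, F(n,n))) \lor (\forall p\, F(p,p))
All bound variables are already distinct, so no renaming is needed.
Extract every quantifier outward, since the variables are now distinct and don't occur free across branches:
  \exists m\, \exists i\, \forall k\, \forall q\, \forall n\, \forall p\, ((\neg F(i,i) \lor B(m,m)) \land (\neg B(q,q) \lor B(k,k) \lor F(n,n)) \lor F(p,p))
The quantifier \forall m sits under an odd number of negations (counting the antecedent side of each →), so it flips to \exists m.

existential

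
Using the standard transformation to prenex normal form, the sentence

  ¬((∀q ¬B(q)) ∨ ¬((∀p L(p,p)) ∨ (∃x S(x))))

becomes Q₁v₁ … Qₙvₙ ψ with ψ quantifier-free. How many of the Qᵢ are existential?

2

Drive negations inward (¬∀x A ≡ ∃x ¬A, ¬∃x A ≡ ∀x ¬A, De Morgan for ∧/∨):
  (∃q B(q)) ∧ ((∀p L(p,p)) ∨ (∃x S(x)))
All bound variables are already distinct, so no renaming is needed.
Pull the quantifiers to the front (each side's bound variable is not free in the other side):
  ∃q ∀p ∃x (B(q) ∧ (L(p,p) ∨ S(x)))
The prefix is ∃q ∀p ∃x: 1 universal, 2 existential.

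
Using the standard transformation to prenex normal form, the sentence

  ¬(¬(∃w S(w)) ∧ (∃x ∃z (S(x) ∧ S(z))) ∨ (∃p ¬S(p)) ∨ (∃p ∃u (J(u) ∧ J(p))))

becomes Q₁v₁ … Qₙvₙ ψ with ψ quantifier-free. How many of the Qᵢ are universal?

5

Drive negations inward (¬∀x A ≡ ∃x ¬A, ¬∃x A ≡ ∀x ¬A, De Morgan for ∧/∨):
  ((∃w S(w)) ∨ (∀x ∀z (¬S(x) ∨ ¬S(z)))) ∧ (∀p S(p)) ∧ (∀p ∀u (¬J(u) ∨ ¬J(p)))
Rename bound variables to avoid capture: p↦v1.
  ((∃w S(w)) ∨ (∀x ∀z (¬S(x) ∨ ¬S(z)))) ∧ (∀p S(p)) ∧ (∀v1 ∀u (¬J(u) ∨ ¬J(v1)))
Pull the quantifiers to the front (each side's bound variable is not free in the other side):
  ∃w ∀x ∀z ∀p ∀v1 ∀u ((S(w) ∨ ¬S(x) ∨ ¬S(z)) ∧ S(p) ∧ (¬J(u) ∨ ¬J(v1)))
The prefix is ∃w ∀x ∀z ∀p ∀v1 ∀u: 5 universal, 1 existential.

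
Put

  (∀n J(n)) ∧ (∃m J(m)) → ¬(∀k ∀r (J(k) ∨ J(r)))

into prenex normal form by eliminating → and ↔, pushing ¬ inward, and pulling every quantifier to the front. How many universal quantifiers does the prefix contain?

1

Rewrite implications/biconditionals: A → B as ¬A ∨ B.
  ¬((∀n J(n)) ∧ (∃m J(m))) ∨ ¬(∀k ∀r (J(k) ∨ J(r)))
Drive negations inward (¬∀x A ≡ ∃x ¬A, ¬∃x A ≡ ∀x ¬A, De Morgan for ∧/∨):
  (∃n ¬J(n)) ∨ (∀m ¬J(m)) ∨ (∃k ∃r (¬J(k) ∧ ¬J(r)))
All bound variables are already distinct, so no renaming is needed.
Finally move all quantifiers to the prefix:
  ∃n ∀m ∃k ∃r (¬J(n) ∨ ¬J(m) ∨ ¬J(k) ∧ ¬J(r))
The prefix is ∃n ∀m ∃k ∃r: 1 universal, 3 existential.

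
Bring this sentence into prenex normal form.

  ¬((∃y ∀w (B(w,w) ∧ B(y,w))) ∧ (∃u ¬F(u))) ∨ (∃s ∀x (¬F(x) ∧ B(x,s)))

Move each ¬ inward, flipping quantifiers it crosses:
  (∀y ∃w (¬B(w,w) ∨ ¬B(y,w))) ∨ (∀u F(u)) ∨ (∃s ∀x (¬F(x) ∧ B(x,s)))
All bound variables are already distinct, so no renaming is needed.
Finally move all quantifiers to the prefix:
  ∀y ∃w ∀u ∃s ∀x (¬B(w,w) ∨ ¬B(y,w) ∨ F(u) ∨ ¬F(x) ∧ B(x,s))

∀y ∃w ∀u ∃s ∀x (¬B(w,w) ∨ ¬B(y,w) ∨ F(u) ∨ ¬F(x) ∧ B(x,s))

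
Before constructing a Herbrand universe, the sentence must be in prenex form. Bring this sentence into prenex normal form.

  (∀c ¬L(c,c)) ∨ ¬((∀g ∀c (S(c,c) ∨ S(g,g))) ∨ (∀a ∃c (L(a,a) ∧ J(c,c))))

∀c ∃g ∃p ∃a ∀u1 (¬L(c,c) ∨ ¬S(p,p) ∧ ¬S(g,g) ∧ (¬L(a,a) ∨ ¬J(u1,u1)))

Drive negations inward (¬∀x A ≡ ∃x ¬A, ¬∃x A ≡ ∀x ¬A, De Morgan for ∧/∨):
  (∀c ¬L(c,c)) ∨ (∃g ∃c (¬S(c,c) ∧ ¬S(g,g))) ∧ (∃a ∀c (¬L(a,a) ∨ ¬J(c,c)))
Standardize variables apart so no two quantifiers bind the same name: c↦p, c↦u1.
  (∀c ¬L(c,c)) ∨ (∃g ∃p (¬S(p,p) ∧ ¬S(g,g))) ∧ (∃a ∀u1 (¬L(a,a) ∨ ¬J(u1,u1)))
Finally move all quantifiers to the prefix:
  ∀c ∃g ∃p ∃a ∀u1 (¬L(c,c) ∨ ¬S(p,p) ∧ ¬S(g,g) ∧ (¬L(a,a) ∨ ¬J(u1,u1)))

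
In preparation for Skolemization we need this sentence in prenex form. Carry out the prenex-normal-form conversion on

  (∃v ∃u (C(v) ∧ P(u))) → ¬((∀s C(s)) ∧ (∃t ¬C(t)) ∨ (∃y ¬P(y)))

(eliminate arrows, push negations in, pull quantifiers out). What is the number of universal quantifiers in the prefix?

4

Rewrite implications/biconditionals: A → B as ¬A ∨ B.
  ¬(∃v ∃u (C(v) ∧ P(u))) ∨ ¬((∀s C(s)) ∧ (∃t ¬C(t)) ∨ (∃y ¬P(y)))
Push ¬ through the quantifiers and connectives to reach negation normal form:
  (∀v ∀u (¬C(v) ∨ ¬P(u))) ∨ ((∃s ¬C(s)) ∨ (∀t C(t))) ∧ (∀y P(y))
All bound variables are already distinct, so no renaming is needed.
Finally move all quantifiers to the prefix:
  ∀v ∀u ∃s ∀t ∀y (¬C(v) ∨ ¬P(u) ∨ (¬C(s) ∨ C(t)) ∧ P(y))
The prefix is ∀v ∀u ∃s ∀t ∀y: 4 universal, 1 existential.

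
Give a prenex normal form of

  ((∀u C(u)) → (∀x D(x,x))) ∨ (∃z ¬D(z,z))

Rewrite implications/biconditionals: A → B as ¬A ∨ B.
  ¬(∀u C(u)) ∨ (∀x D(x,x)) ∨ (∃z ¬D(z,z))
Push ¬ through the quantifiers and connectives to reach negation normal form:
  (∃u ¬C(u)) ∨ (∀x D(x,x)) ∨ (∃z ¬D(z,z))
Finally move all quantifiers to the prefix:
  ∃u ∀x ∃z (¬C(u) ∨ D(x,x) ∨ ¬D(z,z))

∃u ∀x ∃z (¬C(u) ∨ D(x,x) ∨ ¬D(z,z))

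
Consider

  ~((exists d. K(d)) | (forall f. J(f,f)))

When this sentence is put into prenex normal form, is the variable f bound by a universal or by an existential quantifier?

Drive negations inward (¬∀x A ≡ ∃x ¬A, ¬∃x A ≡ ∀x ¬A, De Morgan for ∧/∨):
  (forall d. ~K(d)) & (exists f. ~J(f,f))
All bound variables are already distinct, so no renaming is needed.
Pull the quantifiers to the front (each side's bound variable is not free in the other side):
  forall d. exists f. (~K(d) & ~J(f,f))
The quantifier forall f sits under an odd number of negations, so it flips to exists f.

existential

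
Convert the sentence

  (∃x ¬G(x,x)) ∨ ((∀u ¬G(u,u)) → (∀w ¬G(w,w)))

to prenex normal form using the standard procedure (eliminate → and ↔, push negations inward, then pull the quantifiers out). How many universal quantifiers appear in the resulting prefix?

1

First replace A → B with ¬A ∨ B.
  (∃x ¬G(x,x)) ∨ ¬(∀u ¬G(u,u)) ∨ (∀w ¬G(w,w))
Push ¬ through the quantifiers and connectives to reach negation normal form:
  (∃x ¬G(x,x)) ∨ (∃u G(u,u)) ∨ (∀w ¬G(w,w))
Pull the quantifiers to the front (each side's bound variable is not free in the other side):
  ∃x ∃u ∀w (¬G(x,x) ∨ G(u,u) ∨ ¬G(w,w))
The prefix is ∃x ∃u ∀w: 1 universal, 2 existential.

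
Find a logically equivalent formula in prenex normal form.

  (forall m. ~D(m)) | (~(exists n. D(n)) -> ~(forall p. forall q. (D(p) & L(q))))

First replace A → B with ¬A ∨ B.
  (forall m. ~D(m)) | ~~(exists n. D(n)) | ~(forall p. forall q. (D(p) & L(q)))
Move each ¬ inward, flipping quantifiers it crosses:
  (forall m. ~D(m)) | (exists n. D(n)) | (exists p. exists q. (~D(p) | ~L(q)))
All bound variables are already distinct, so no renaming is needed.
Extract every quantifier outward, since the variables are now distinct and don't occur free across branches:
  forall m. exists n. exists p. exists q. (~D(m) | D(n) | ~D(p) | ~L(q))

forall m. exists n. exists p. exists q. (~D(m) | D(n) | ~D(p) | ~L(q))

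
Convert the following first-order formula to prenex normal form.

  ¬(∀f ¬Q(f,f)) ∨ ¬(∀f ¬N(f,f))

Move each ¬ inward, flipping quantifiers it crosses:
  (∃f Q(f,f)) ∨ (∃f N(f,f))
Rename bound variables to avoid capture: f↦z.
  (∃f Q(f,f)) ∨ (∃z N(z,z))
Pull the quantifiers to the front (each side's bound variable is not free in the other side):
  ∃f ∃z (Q(f,f) ∨ N(z,z))

∃f ∃z (Q(f,f) ∨ N(z,z))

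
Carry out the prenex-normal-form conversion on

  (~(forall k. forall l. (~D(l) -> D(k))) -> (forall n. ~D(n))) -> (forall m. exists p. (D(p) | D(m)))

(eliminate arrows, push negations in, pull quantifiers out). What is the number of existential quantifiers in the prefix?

Rewrite implications/biconditionals: A → B as ¬A ∨ B.
  ~(~~(forall k. forall l. (~~D(l) | D(k))) | (forall n. ~D(n))) | (forall m. exists p. (D(p) | D(m)))
Move each ¬ inward, flipping quantifiers it crosses:
  (exists k. exists l. (~D(l) & ~D(k))) & (exists n. D(n)) | (forall m. exists p. (D(p) | D(m)))
All bound variables are already distinct, so no renaming is needed.
Extract every quantifier outward, since the variables are now distinct and don't occur free across branches:
  exists k. exists l. exists n. forall m. exists p. (~D(l) & ~D(k) & D(n) | D(p) | D(m))
The prefix is exists k exists l exists n forall m exists p: 1 universal, 4 existential.

4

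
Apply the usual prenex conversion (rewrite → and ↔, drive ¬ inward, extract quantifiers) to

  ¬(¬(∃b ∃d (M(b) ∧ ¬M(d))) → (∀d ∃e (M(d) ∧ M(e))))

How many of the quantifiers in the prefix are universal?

3

Rewrite implications/biconditionals: A → B as ¬A ∨ B.
  ¬(¬¬(∃b ∃d (M(b) ∧ ¬M(d))) ∨ (∀d ∃e (M(d) ∧ M(e))))
Move each ¬ inward, flipping quantifiers it crosses:
  (∀b ∀d (¬M(b) ∨ M(d))) ∧ (∃d ∀e (¬M(d) ∨ ¬M(e)))
Rename bound variables to avoid capture: d↦s.
  (∀b ∀d (¬M(b) ∨ M(d))) ∧ (∃s ∀e (¬M(s) ∨ ¬M(e)))
Finally move all quantifiers to the prefix:
  ∀b ∀d ∃s ∀e ((¬M(b) ∨ M(d)) ∧ (¬M(s) ∨ ¬M(e)))
The prefix is ∀b ∀d ∃s ∀e: 3 universal, 1 existential.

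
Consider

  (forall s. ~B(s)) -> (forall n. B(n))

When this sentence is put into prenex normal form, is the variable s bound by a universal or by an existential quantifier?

Rewrite implications/biconditionals: A → B as ¬A ∨ B.
  ~(forall s. ~B(s)) | (forall n. B(n))
Drive negations inward (¬∀x A ≡ ∃x ¬A, ¬∃x A ≡ ∀x ¬A, De Morgan for ∧/∨):
  (exists s. B(s)) | (forall n. B(n))
Finally move all quantifiers to the prefix:
  exists s. forall n. (B(s) | B(n))
The quantifier forall s sits under an odd number of negations (counting the antecedent side of each →), so it flips to exists s.

existential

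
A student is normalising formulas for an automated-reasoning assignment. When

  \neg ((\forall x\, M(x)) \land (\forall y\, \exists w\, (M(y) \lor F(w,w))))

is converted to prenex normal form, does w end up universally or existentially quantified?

Push ¬ through the quantifiers and connectives to reach negation normal form:
  (\exists x\, \neg M(x)) \lor (\exists y\, \forall w\, (\neg M(y) \land \neg F(w,w)))
Finally move all quantifiers to the prefix:
  \exists x\, \exists y\, \forall w\, (\neg M(x) \lor \neg M(y) \land \neg F(w,w))
The quantifier \exists w sits under an odd number of negations, so it flips to \forall w.

universal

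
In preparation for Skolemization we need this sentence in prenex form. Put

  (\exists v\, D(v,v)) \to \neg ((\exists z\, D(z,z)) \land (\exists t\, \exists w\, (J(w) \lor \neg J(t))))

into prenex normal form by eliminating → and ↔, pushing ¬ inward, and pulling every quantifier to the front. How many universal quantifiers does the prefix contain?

4

First replace A → B with ¬A ∨ B.
  \neg (\exists v\, D(v,v)) \lor \neg ((\exists z\, D(z,z)) \land (\exists t\, \exists w\, (J(w) \lor \neg J(t))))
Push ¬ through the quantifiers and connectives to reach negation normal form:
  (\forall v\, \neg D(v,v)) \lor (\forall z\, \neg D(z,z)) \lor (\forall t\, \forall w\, (\neg J(w) \land J(t)))
All bound variables are already distinct, so no renaming is needed.
Pull the quantifiers to the front (each side's bound variable is not free in the other side):
  \forall v\, \forall z\, \forall t\, \forall w\, (\neg D(v,v) \lor \neg D(z,z) \lor \neg J(w) \land J(t))
The prefix is \forall v \forall z \forall t \forall w: 4 universal, 0 existential.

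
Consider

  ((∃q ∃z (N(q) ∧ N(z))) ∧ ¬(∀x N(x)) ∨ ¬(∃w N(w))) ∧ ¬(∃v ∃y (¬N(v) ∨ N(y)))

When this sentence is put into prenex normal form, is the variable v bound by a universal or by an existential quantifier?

Move each ¬ inward, flipping quantifiers it crosses:
  ((∃q ∃z (N(q) ∧ N(z))) ∧ (∃x ¬N(x)) ∨ (∀w ¬N(w))) ∧ (∀v ∀y (N(v) ∧ ¬N(y)))
All bound variables are already distinct, so no renaming is needed.
Finally move all quantifiers to the prefix:
  ∃q ∃z ∃x ∀w ∀v ∀y ((N(q) ∧ N(z) ∧ ¬N(x) ∨ ¬N(w)) ∧ N(v) ∧ ¬N(y))
The quantifier ∃v sits under an odd number of negations, so it flips to ∀v.

universal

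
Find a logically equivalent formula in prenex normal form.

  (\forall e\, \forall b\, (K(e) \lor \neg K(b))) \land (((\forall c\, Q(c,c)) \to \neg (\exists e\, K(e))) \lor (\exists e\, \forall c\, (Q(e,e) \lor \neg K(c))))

\forall e\, \forall b\, \exists c\, \forall a\, \exists s\, \forall x1\, ((K(e) \lor \neg K(b)) \land (\neg Q(c,c) \lor \neg K(a) \lor Q(s,s) \lor \neg K(x1)))

Eliminate → and ↔ using ¬ and ∨.
  (\forall e\, \forall b\, (K(e) \lor \neg K(b))) \land (\neg (\forall c\, Q(c,c)) \lor \neg (\exists e\, K(e)) \lor (\exists e\, \forall c\, (Q(e,e) \lor \neg K(c))))
Move each ¬ inward, flipping quantifiers it crosses:
  (\forall e\, \forall b\, (K(e) \lor \neg K(b))) \land ((\exists c\, \neg Q(c,c)) \lor (\forall e\, \neg K(e)) \lor (\exists e\, \forall c\, (Q(e,e) \lor \neg K(c))))
Standardize variables apart so no two quantifiers bind the same name: e↦a, e↦s, c↦x1.
  (\forall e\, \forall b\, (K(e) \lor \neg K(b))) \land ((\exists c\, \neg Q(c,c)) \lor (\forall a\, \neg K(a)) \lor (\exists s\, \forall x1\, (Q(s,s) \lor \neg K(x1))))
Pull the quantifiers to the front (each side's bound variable is not free in the other side):
  \forall e\, \forall b\, \exists c\, \forall a\, \exists s\, \forall x1\, ((K(e) \lor \neg K(b)) \land (\neg Q(c,c) \lor \neg K(a) \lor Q(s,s) \lor \neg K(x1)))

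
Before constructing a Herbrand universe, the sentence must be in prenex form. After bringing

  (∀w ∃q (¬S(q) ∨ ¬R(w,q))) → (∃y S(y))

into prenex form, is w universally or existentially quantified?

Rewrite implications/biconditionals: A → B as ¬A ∨ B.
  ¬(∀w ∃q (¬S(q) ∨ ¬R(w,q))) ∨ (∃y S(y))
Move each ¬ inward, flipping quantifiers it crosses:
  (∃w ∀q (S(q) ∧ R(w,q))) ∨ (∃y S(y))
All bound variables are already distinct, so no renaming is needed.
Extract every quantifier outward, since the variables are now distinct and don't occur free across branches:
  ∃w ∀q ∃y (S(q) ∧ R(w,q) ∨ S(y))
The quantifier ∀w sits under an odd number of negations (counting the antecedent side of each →), so it flips to ∃w.

existential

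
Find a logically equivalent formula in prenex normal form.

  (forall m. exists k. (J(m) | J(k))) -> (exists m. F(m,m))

exists m. forall k. exists u1. (~J(m) & ~J(k) | F(u1,u1))

Eliminate → and ↔ using ¬ and ∨.
  ~(forall m. exists k. (J(m) | J(k))) | (exists m. F(m,m))
Move each ¬ inward, flipping quantifiers it crosses:
  (exists m. forall k. (~J(m) & ~J(k))) | (exists m. F(m,m))
Give each quantifier a distinct variable: m↦u1.
  (exists m. forall k. (~J(m) & ~J(k))) | (exists u1. F(u1,u1))
Finally move all quantifiers to the prefix:
  exists m. forall k. exists u1. (~J(m) & ~J(k) | F(u1,u1))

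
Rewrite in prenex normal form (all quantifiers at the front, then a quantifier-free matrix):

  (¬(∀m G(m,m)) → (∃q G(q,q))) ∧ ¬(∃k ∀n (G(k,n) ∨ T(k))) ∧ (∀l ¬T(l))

Eliminate → and ↔ using ¬ and ∨.
  (¬¬(∀m G(m,m)) ∨ (∃q G(q,q))) ∧ ¬(∃k ∀n (G(k,n) ∨ T(k))) ∧ (∀l ¬T(l))
Drive negations inward (¬∀x A ≡ ∃x ¬A, ¬∃x A ≡ ∀x ¬A, De Morgan for ∧/∨):
  ((∀m G(m,m)) ∨ (∃q G(q,q))) ∧ (∀k ∃n (¬G(k,n) ∧ ¬T(k))) ∧ (∀l ¬T(l))
All bound variables are already distinct, so no renaming is needed.
Pull the quantifiers to the front (each side's bound variable is not free in the other side):
  ∀m ∃q ∀k ∃n ∀l ((G(m,m) ∨ G(q,q)) ∧ ¬G(k,n) ∧ ¬T(k) ∧ ¬T(l))

∀m ∃q ∀k ∃n ∀l ((G(m,m) ∨ G(q,q)) ∧ ¬G(k,n) ∧ ¬T(k) ∧ ¬T(l))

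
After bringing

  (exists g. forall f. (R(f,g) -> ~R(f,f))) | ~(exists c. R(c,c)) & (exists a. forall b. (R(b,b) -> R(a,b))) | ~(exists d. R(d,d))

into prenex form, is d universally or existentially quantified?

First replace A → B with ¬A ∨ B.
  (exists g. forall f. (~R(f,g) | ~R(f,f))) | ~(exists c. R(c,c)) & (exists a. forall b. (~R(b,b) | R(a,b))) | ~(exists d. R(d,d))
Drive negations inward (¬∀x A ≡ ∃x ¬A, ¬∃x A ≡ ∀x ¬A, De Morgan for ∧/∨):
  (exists g. forall f. (~R(f,g) | ~R(f,f))) | (forall c. ~R(c,c)) & (exists a. forall b. (~R(b,b) | R(a,b))) | (forall d. ~R(d,d))
All bound variables are already distinct, so no renaming is needed.
Pull the quantifiers to the front (each side's bound variable is not free in the other side):
  exists g. forall f. forall c. exists a. forall b. forall d. (~R(f,g) | ~R(f,f) | ~R(c,c) & (~R(b,b) | R(a,b)) | ~R(d,d))
The quantifier exists d sits under an odd number of negations (counting the antecedent side of each →), so it flips to forall d.

universal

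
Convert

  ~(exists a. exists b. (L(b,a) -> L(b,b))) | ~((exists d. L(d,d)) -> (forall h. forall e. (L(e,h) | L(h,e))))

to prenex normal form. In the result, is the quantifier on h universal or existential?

existential

Eliminate → and ↔ using ¬ and ∨.
  ~(exists a. exists b. (~L(b,a) | L(b,b))) | ~(~(exists d. L(d,d)) | (forall h. forall e. (L(e,h) | L(h,e))))
Move each ¬ inward, flipping quantifiers it crosses:
  (forall a. forall b. (L(b,a) & ~L(b,b))) | (exists d. L(d,d)) & (exists h. exists e. (~L(e,h) & ~L(h,e)))
All bound variables are already distinct, so no renaming is needed.
Pull the quantifiers to the front (each side's bound variable is not free in the other side):
  forall a. forall b. exists d. exists h. exists e. (L(b,a) & ~L(b,b) | L(d,d) & ~L(e,h) & ~L(h,e))
The quantifier forall h sits under an odd number of negations (counting the antecedent side of each →), so it flips to exists h.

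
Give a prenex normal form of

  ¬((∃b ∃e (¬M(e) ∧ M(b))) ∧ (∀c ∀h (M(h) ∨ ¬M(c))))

∀b ∀e ∃c ∃h (M(e) ∨ ¬M(b) ∨ ¬M(h) ∧ M(c))

Drive negations inward (¬∀x A ≡ ∃x ¬A, ¬∃x A ≡ ∀x ¬A, De Morgan for ∧/∨):
  (∀b ∀e (M(e) ∨ ¬M(b))) ∨ (∃c ∃h (¬M(h) ∧ M(c)))
All bound variables are already distinct, so no renaming is needed.
Finally move all quantifiers to the prefix:
  ∀b ∀e ∃c ∃h (M(e) ∨ ¬M(b) ∨ ¬M(h) ∧ M(c))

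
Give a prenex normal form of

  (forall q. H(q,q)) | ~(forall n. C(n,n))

forall q. exists n. (H(q,q) | ~C(n,n))

Push ¬ through the quantifiers and connectives to reach negation normal form:
  (forall q. H(q,q)) | (exists n. ~C(n,n))
Pull the quantifiers to the front (each side's bound variable is not free in the other side):
  forall q. exists n. (H(q,q) | ~C(n,n))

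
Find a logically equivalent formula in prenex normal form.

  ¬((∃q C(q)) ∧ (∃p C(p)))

∀q ∀p (¬C(q) ∨ ¬C(p))

Push ¬ through the quantifiers and connectives to reach negation normal form:
  (∀q ¬C(q)) ∨ (∀p ¬C(p))
Extract every quantifier outward, since the variables are now distinct and don't occur free across branches:
  ∀q ∀p (¬C(q) ∨ ¬C(p))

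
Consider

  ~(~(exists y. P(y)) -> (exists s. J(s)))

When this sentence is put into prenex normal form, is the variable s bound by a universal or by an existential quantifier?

universal

First replace A → B with ¬A ∨ B.
  ~(~~(exists y. P(y)) | (exists s. J(s)))
Drive negations inward (¬∀x A ≡ ∃x ¬A, ¬∃x A ≡ ∀x ¬A, De Morgan for ∧/∨):
  (forall y. ~P(y)) & (forall s. ~J(s))
All bound variables are already distinct, so no renaming is needed.
Finally move all quantifiers to the prefix:
  forall y. forall s. (~P(y) & ~J(s))
The quantifier exists s sits under an odd number of negations (counting the antecedent side of each →), so it flips to forall s.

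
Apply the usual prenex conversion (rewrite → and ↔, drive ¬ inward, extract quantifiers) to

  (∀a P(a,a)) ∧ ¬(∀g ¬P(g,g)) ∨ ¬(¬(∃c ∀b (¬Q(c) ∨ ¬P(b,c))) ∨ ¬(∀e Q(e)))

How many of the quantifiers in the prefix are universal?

3

Push ¬ through the quantifiers and connectives to reach negation normal form:
  (∀a P(a,a)) ∧ (∃g P(g,g)) ∨ (∃c ∀b (¬Q(c) ∨ ¬P(b,c))) ∧ (∀e Q(e))
All bound variables are already distinct, so no renaming is needed.
Pull the quantifiers to the front (each side's bound variable is not free in the other side):
  ∀a ∃g ∃c ∀b ∀e (P(a,a) ∧ P(g,g) ∨ (¬Q(c) ∨ ¬P(b,c)) ∧ Q(e))
The prefix is ∀a ∃g ∃c ∀b ∀e: 3 universal, 2 existential.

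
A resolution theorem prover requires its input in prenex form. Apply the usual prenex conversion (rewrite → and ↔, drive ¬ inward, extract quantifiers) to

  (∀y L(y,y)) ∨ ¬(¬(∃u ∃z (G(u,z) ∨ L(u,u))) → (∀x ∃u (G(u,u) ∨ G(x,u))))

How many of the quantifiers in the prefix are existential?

1

First replace A → B with ¬A ∨ B.
  (∀y L(y,y)) ∨ ¬(¬¬(∃u ∃z (G(u,z) ∨ L(u,u))) ∨ (∀x ∃u (G(u,u) ∨ G(x,u))))
Drive negations inward (¬∀x A ≡ ∃x ¬A, ¬∃x A ≡ ∀x ¬A, De Morgan for ∧/∨):
  (∀y L(y,y)) ∨ (∀u ∀z (¬G(u,z) ∧ ¬L(u,u))) ∧ (∃x ∀u (¬G(u,u) ∧ ¬G(x,u)))
Give each quantifier a distinct variable: u↦v.
  (∀y L(y,y)) ∨ (∀u ∀z (¬G(u,z) ∧ ¬L(u,u))) ∧ (∃x ∀v (¬G(v,v) ∧ ¬G(x,v)))
Extract every quantifier outward, since the variables are now distinct and don't occur free across branches:
  ∀y ∀u ∀z ∃x ∀v (L(y,y) ∨ ¬G(u,z) ∧ ¬L(u,u) ∧ ¬G(v,v) ∧ ¬G(x,v))
The prefix is ∀y ∀u ∀z ∃x ∀v: 4 universal, 1 existential.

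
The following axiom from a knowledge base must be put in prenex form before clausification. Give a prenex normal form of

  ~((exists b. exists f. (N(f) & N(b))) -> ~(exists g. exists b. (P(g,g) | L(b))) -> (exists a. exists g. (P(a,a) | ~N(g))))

exists b. exists f. forall g. forall c. forall a. forall t. (N(f) & N(b) & ~P(g,g) & ~L(c) & ~P(a,a) & N(t))

First replace A → B with ¬A ∨ B.
  ~(~(exists b. exists f. (N(f) & N(b))) | ~~(exists g. exists b. (P(g,g) | L(b))) | (exists a. exists g. (P(a,a) | ~N(g))))
Move each ¬ inward, flipping quantifiers it crosses:
  (exists b. exists f. (N(f) & N(b))) & (forall g. forall b. (~P(g,g) & ~L(b))) & (forall a. forall g. (~P(a,a) & N(g)))
Give each quantifier a distinct variable: b↦c, g↦t.
  (exists b. exists f. (N(f) & N(b))) & (forall g. forall c. (~P(g,g) & ~L(c))) & (forall a. forall t. (~P(a,a) & N(t)))
Pull the quantifiers to the front (each side's bound variable is not free in the other side):
  exists b. exists f. forall g. forall c. forall a. forall t. (N(f) & N(b) & ~P(g,g) & ~L(c) & ~P(a,a) & N(t))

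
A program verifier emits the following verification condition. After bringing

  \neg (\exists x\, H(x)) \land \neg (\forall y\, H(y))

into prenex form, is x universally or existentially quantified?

universal

Move each ¬ inward, flipping quantifiers it crosses:
  (\forall x\, \neg H(x)) \land (\exists y\, \neg H(y))
All bound variables are already distinct, so no renaming is needed.
Extract every quantifier outward, since the variables are now distinct and don't occur free across branches:
  \forall x\, \exists y\, (\neg H(x) \land \neg H(y))
The quantifier \exists x sits under an odd number of negations, so it flips to \forall x.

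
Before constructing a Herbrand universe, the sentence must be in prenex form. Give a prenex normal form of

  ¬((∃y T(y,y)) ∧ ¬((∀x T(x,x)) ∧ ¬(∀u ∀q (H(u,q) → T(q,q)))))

First replace A → B with ¬A ∨ B.
  ¬((∃y T(y,y)) ∧ ¬((∀x T(x,x)) ∧ ¬(∀u ∀q (¬H(u,q) ∨ T(q,q)))))
Drive negations inward (¬∀x A ≡ ∃x ¬A, ¬∃x A ≡ ∀x ¬A, De Morgan for ∧/∨):
  (∀y ¬T(y,y)) ∨ (∀x T(x,x)) ∧ (∃u ∃q (H(u,q) ∧ ¬T(q,q)))
Pull the quantifiers to the front (each side's bound variable is not free in the other side):
  ∀y ∀x ∃u ∃q (¬T(y,y) ∨ T(x,x) ∧ H(u,q) ∧ ¬T(q,q))

∀y ∀x ∃u ∃q (¬T(y,y) ∨ T(x,x) ∧ H(u,q) ∧ ¬T(q,q))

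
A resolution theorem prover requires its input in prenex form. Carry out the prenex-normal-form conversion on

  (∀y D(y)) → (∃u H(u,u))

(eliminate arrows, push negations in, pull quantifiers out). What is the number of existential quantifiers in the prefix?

2

Eliminate → and ↔ using ¬ and ∨.
  ¬(∀y D(y)) ∨ (∃u H(u,u))
Drive negations inward (¬∀x A ≡ ∃x ¬A, ¬∃x A ≡ ∀x ¬A, De Morgan for ∧/∨):
  (∃y ¬D(y)) ∨ (∃u H(u,u))
Finally move all quantifiers to the prefix:
  ∃y ∃u (¬D(y) ∨ H(u,u))
The prefix is ∃y ∃u: 0 universal, 2 existential.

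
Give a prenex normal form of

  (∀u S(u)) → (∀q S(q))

First replace A → B with ¬A ∨ B.
  ¬(∀u S(u)) ∨ (∀q S(q))
Push ¬ through the quantifiers and connectives to reach negation normal form:
  (∃u ¬S(u)) ∨ (∀q S(q))
All bound variables are already distinct, so no renaming is needed.
Extract every quantifier outward, since the variables are now distinct and don't occur free across branches:
  ∃u ∀q (¬S(u) ∨ S(q))

∃u ∀q (¬S(u) ∨ S(q))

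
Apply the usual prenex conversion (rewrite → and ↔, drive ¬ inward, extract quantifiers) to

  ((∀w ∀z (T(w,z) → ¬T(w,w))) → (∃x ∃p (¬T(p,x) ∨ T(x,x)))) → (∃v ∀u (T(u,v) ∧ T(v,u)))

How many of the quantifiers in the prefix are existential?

Rewrite implications/biconditionals: A → B as ¬A ∨ B.
  ¬(¬(∀w ∀z (¬T(w,z) ∨ ¬T(w,w))) ∨ (∃x ∃p (¬T(p,x) ∨ T(x,x)))) ∨ (∃v ∀u (T(u,v) ∧ T(v,u)))
Drive negations inward (¬∀x A ≡ ∃x ¬A, ¬∃x A ≡ ∀x ¬A, De Morgan for ∧/∨):
  (∀w ∀z (¬T(w,z) ∨ ¬T(w,w))) ∧ (∀x ∀p (T(p,x) ∧ ¬T(x,x))) ∨ (∃v ∀u (T(u,v) ∧ T(v,u)))
All bound variables are already distinct, so no renaming is needed.
Finally move all quantifiers to the prefix:
  ∀w ∀z ∀x ∀p ∃v ∀u ((¬T(w,z) ∨ ¬T(w,w)) ∧ T(p,x) ∧ ¬T(x,x) ∨ T(u,v) ∧ T(v,u))
The prefix is ∀w ∀z ∀x ∀p ∃v ∀u: 5 universal, 1 existential.

1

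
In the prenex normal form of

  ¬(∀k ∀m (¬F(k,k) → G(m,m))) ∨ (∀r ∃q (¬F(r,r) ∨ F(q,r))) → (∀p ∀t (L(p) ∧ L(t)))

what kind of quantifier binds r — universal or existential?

existential

Rewrite implications/biconditionals: A → B as ¬A ∨ B.
  ¬(¬(∀k ∀m (¬¬F(k,k) ∨ G(m,m))) ∨ (∀r ∃q (¬F(r,r) ∨ F(q,r)))) ∨ (∀p ∀t (L(p) ∧ L(t)))
Move each ¬ inward, flipping quantifiers it crosses:
  (∀k ∀m (F(k,k) ∨ G(m,m))) ∧ (∃r ∀q (F(r,r) ∧ ¬F(q,r))) ∨ (∀p ∀t (L(p) ∧ L(t)))
Extract every quantifier outward, since the variables are now distinct and don't occur free across branches:
  ∀k ∀m ∃r ∀q ∀p ∀t ((F(k,k) ∨ G(m,m)) ∧ F(r,r) ∧ ¬F(q,r) ∨ L(p) ∧ L(t))
The quantifier ∀r sits under an odd number of negations (counting the antecedent side of each →), so it flips to ∃r.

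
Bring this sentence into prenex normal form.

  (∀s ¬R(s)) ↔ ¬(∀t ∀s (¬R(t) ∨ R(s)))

Rewrite implications/biconditionals: A → B as ¬A ∨ B; A ↔ B as (¬A ∨ B) ∧ (¬B ∨ A).
  (¬(∀s ¬R(s)) ∨ ¬(∀t ∀s (¬R(t) ∨ R(s)))) ∧ (¬¬(∀t ∀s (¬R(t) ∨ R(s))) ∨ (∀s ¬R(s)))
Move each ¬ inward, flipping quantifiers it crosses:
  ((∃s R(s)) ∨ (∃t ∃s (R(t) ∧ ¬R(s)))) ∧ ((∀t ∀s (¬R(t) ∨ R(s))) ∨ (∀s ¬R(s)))
Rename bound variables to avoid capture: s↦c, t↦v, s↦x1, s↦x.
  ((∃s R(s)) ∨ (∃t ∃c (R(t) ∧ ¬R(c)))) ∧ ((∀v ∀x1 (¬R(v) ∨ R(x1))) ∨ (∀x ¬R(x)))
Finally move all quantifiers to the prefix:
  ∃s ∃t ∃c ∀v ∀x1 ∀x ((R(s) ∨ R(t) ∧ ¬R(c)) ∧ (¬R(v) ∨ R(x1) ∨ ¬R(x)))

∃s ∃t ∃c ∀v ∀x1 ∀x ((R(s) ∨ R(t) ∧ ¬R(c)) ∧ (¬R(v) ∨ R(x1) ∨ ¬R(x)))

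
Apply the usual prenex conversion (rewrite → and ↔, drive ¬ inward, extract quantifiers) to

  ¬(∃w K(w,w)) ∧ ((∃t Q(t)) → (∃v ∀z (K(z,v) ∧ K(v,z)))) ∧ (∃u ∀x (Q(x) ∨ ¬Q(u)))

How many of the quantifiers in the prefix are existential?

First replace A → B with ¬A ∨ B.
  ¬(∃w K(w,w)) ∧ (¬(∃t Q(t)) ∨ (∃v ∀z (K(z,v) ∧ K(v,z)))) ∧ (∃u ∀x (Q(x) ∨ ¬Q(u)))
Drive negations inward (¬∀x A ≡ ∃x ¬A, ¬∃x A ≡ ∀x ¬A, De Morgan for ∧/∨):
  (∀w ¬K(w,w)) ∧ ((∀t ¬Q(t)) ∨ (∃v ∀z (K(z,v) ∧ K(v,z)))) ∧ (∃u ∀x (Q(x) ∨ ¬Q(u)))
Pull the quantifiers to the front (each side's bound variable is not free in the other side):
  ∀w ∀t ∃v ∀z ∃u ∀x (¬K(w,w) ∧ (¬Q(t) ∨ K(z,v) ∧ K(v,z)) ∧ (Q(x) ∨ ¬Q(u)))
The prefix is ∀w ∀t ∃v ∀z ∃u ∀x: 4 universal, 2 existential.

2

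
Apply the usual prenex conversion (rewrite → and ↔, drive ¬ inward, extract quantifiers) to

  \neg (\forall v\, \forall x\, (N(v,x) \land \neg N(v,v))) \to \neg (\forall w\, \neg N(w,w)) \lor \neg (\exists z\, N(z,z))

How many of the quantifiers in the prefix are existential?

1

Eliminate → and ↔ using ¬ and ∨.
  \neg \neg (\forall v\, \forall x\, (N(v,x) \land \neg N(v,v))) \lor \neg (\forall w\, \neg N(w,w)) \lor \neg (\exists z\, N(z,z))
Drive negations inward (¬∀x A ≡ ∃x ¬A, ¬∃x A ≡ ∀x ¬A, De Morgan for ∧/∨):
  (\forall v\, \forall x\, (N(v,x) \land \neg N(v,v))) \lor (\exists w\, N(w,w)) \lor (\forall z\, \neg N(z,z))
Finally move all quantifiers to the prefix:
  \forall v\, \forall x\, \exists w\, \forall z\, (N(v,x) \land \neg N(v,v) \lor N(w,w) \lor \neg N(z,z))
The prefix is \forall v \forall x \exists w \forall z: 3 universal, 1 existential.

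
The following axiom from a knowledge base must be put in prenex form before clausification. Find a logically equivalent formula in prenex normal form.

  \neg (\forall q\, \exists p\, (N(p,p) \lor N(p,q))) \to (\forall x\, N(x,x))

\forall q\, \exists p\, \forall x\, (N(p,p) \lor N(p,q) \lor N(x,x))

Rewrite implications/biconditionals: A → B as ¬A ∨ B.
  \neg \neg (\forall q\, \exists p\, (N(p,p) \lor N(p,q))) \lor (\forall x\, N(x,x))
Drive negations inward (¬∀x A ≡ ∃x ¬A, ¬∃x A ≡ ∀x ¬A, De Morgan for ∧/∨):
  (\forall q\, \exists p\, (N(p,p) \lor N(p,q))) \lor (\forall x\, N(x,x))
All bound variables are already distinct, so no renaming is needed.
Extract every quantifier outward, since the variables are now distinct and don't occur free across branches:
  \forall q\, \exists p\, \forall x\, (N(p,p) \lor N(p,q) \lor N(x,x))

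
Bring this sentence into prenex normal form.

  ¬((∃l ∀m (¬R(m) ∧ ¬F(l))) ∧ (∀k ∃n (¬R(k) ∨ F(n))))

Drive negations inward (¬∀x A ≡ ∃x ¬A, ¬∃x A ≡ ∀x ¬A, De Morgan for ∧/∨):
  (∀l ∃m (R(m) ∨ F(l))) ∨ (∃k ∀n (R(k) ∧ ¬F(n)))
All bound variables are already distinct, so no renaming is needed.
Extract every quantifier outward, since the variables are now distinct and don't occur free across branches:
  ∀l ∃m ∃k ∀n (R(m) ∨ F(l) ∨ R(k) ∧ ¬F(n))

∀l ∃m ∃k ∀n (R(m) ∨ F(l) ∨ R(k) ∧ ¬F(n))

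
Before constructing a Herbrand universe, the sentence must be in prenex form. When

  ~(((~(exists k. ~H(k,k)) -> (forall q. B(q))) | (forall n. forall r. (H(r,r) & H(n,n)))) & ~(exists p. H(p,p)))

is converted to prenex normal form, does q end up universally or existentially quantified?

First replace A → B with ¬A ∨ B.
  ~((~~(exists k. ~H(k,k)) | (forall q. B(q)) | (forall n. forall r. (H(r,r) & H(n,n)))) & ~(exists p. H(p,p)))
Move each ¬ inward, flipping quantifiers it crosses:
  (forall k. H(k,k)) & (exists q. ~B(q)) & (exists n. exists r. (~H(r,r) | ~H(n,n))) | (exists p. H(p,p))
Extract every quantifier outward, since the variables are now distinct and don't occur free across branches:
  forall k. exists q. exists n. exists r. exists p. (H(k,k) & ~B(q) & (~H(r,r) | ~H(n,n)) | H(p,p))
The quantifier forall q sits under an odd number of negations (counting the antecedent side of each →), so it flips to exists q.

existential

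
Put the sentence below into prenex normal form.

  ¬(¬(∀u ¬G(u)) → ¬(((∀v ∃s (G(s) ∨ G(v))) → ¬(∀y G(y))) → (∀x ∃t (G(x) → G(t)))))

First replace A → B with ¬A ∨ B.
  ¬(¬¬(∀u ¬G(u)) ∨ ¬(¬(¬(∀v ∃s (G(s) ∨ G(v))) ∨ ¬(∀y G(y))) ∨ (∀x ∃t (¬G(x) ∨ G(t)))))
Drive negations inward (¬∀x A ≡ ∃x ¬A, ¬∃x A ≡ ∀x ¬A, De Morgan for ∧/∨):
  (∃u G(u)) ∧ ((∀v ∃s (G(s) ∨ G(v))) ∧ (∀y G(y)) ∨ (∀x ∃t (¬G(x) ∨ G(t))))
All bound variables are already distinct, so no renaming is needed.
Extract every quantifier outward, since the variables are now distinct and don't occur free across branches:
  ∃u ∀v ∃s ∀y ∀x ∃t (G(u) ∧ ((G(s) ∨ G(v)) ∧ G(y) ∨ ¬G(x) ∨ G(t)))

∃u ∀v ∃s ∀y ∀x ∃t (G(u) ∧ ((G(s) ∨ G(v)) ∧ G(y) ∨ ¬G(x) ∨ G(t)))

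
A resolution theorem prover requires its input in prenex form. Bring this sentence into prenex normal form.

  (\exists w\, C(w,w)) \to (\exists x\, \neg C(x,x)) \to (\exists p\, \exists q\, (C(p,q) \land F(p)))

\forall w\, \forall x\, \exists p\, \exists q\, (\neg C(w,w) \lor C(x,x) \lor C(p,q) \land F(p))

Eliminate → and ↔ using ¬ and ∨.
  \neg (\exists w\, C(w,w)) \lor \neg (\exists x\, \neg C(x,x)) \lor (\exists p\, \exists q\, (C(p,q) \land F(p)))
Move each ¬ inward, flipping quantifiers it crosses:
  (\forall w\, \neg C(w,w)) \lor (\forall x\, C(x,x)) \lor (\exists p\, \exists q\, (C(p,q) \land F(p)))
All bound variables are already distinct, so no renaming is needed.
Extract every quantifier outward, since the variables are now distinct and don't occur free across branches:
  \forall w\, \forall x\, \exists p\, \exists q\, (\neg C(w,w) \lor C(x,x) \lor C(p,q) \land F(p))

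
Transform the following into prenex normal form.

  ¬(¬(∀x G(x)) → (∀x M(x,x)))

First replace A → B with ¬A ∨ B.
  ¬(¬¬(∀x G(x)) ∨ (∀x M(x,x)))
Drive negations inward (¬∀x A ≡ ∃x ¬A, ¬∃x A ≡ ∀x ¬A, De Morgan for ∧/∨):
  (∃x ¬G(x)) ∧ (∃x ¬M(x,x))
Rename bound variables to avoid capture: x↦x1.
  (∃x ¬G(x)) ∧ (∃x1 ¬M(x1,x1))
Extract every quantifier outward, since the variables are now distinct and don't occur free across branches:
  ∃x ∃x1 (¬G(x) ∧ ¬M(x1,x1))

∃x ∃x1 (¬G(x) ∧ ¬M(x1,x1))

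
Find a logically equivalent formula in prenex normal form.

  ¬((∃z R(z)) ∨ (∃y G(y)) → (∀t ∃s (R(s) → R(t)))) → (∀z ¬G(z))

Eliminate → and ↔ using ¬ and ∨.
  ¬¬(¬((∃z R(z)) ∨ (∃y G(y))) ∨ (∀t ∃s (¬R(s) ∨ R(t)))) ∨ (∀z ¬G(z))
Move each ¬ inward, flipping quantifiers it crosses:
  (∀z ¬R(z)) ∧ (∀y ¬G(y)) ∨ (∀t ∃s (¬R(s) ∨ R(t))) ∨ (∀z ¬G(z))
Rename bound variables to avoid capture: z↦y1.
  (∀z ¬R(z)) ∧ (∀y ¬G(y)) ∨ (∀t ∃s (¬R(s) ∨ R(t))) ∨ (∀y1 ¬G(y1))
Extract every quantifier outward, since the variables are now distinct and don't occur free across branches:
  ∀z ∀y ∀t ∃s ∀y1 (¬R(z) ∧ ¬G(y) ∨ ¬R(s) ∨ R(t) ∨ ¬G(y1))

∀z ∀y ∀t ∃s ∀y1 (¬R(z) ∧ ¬G(y) ∨ ¬R(s) ∨ R(t) ∨ ¬G(y1))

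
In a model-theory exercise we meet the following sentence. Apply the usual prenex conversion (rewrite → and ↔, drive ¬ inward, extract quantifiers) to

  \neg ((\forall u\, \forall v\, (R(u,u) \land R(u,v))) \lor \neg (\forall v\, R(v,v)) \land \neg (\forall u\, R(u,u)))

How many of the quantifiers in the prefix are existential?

Drive negations inward (¬∀x A ≡ ∃x ¬A, ¬∃x A ≡ ∀x ¬A, De Morgan for ∧/∨):
  (\exists u\, \exists v\, (\neg R(u,u) \lor \neg R(u,v))) \land ((\forall v\, R(v,v)) \lor (\forall u\, R(u,u)))
Rename bound variables to avoid capture: v↦z1, u↦q.
  (\exists u\, \exists v\, (\neg R(u,u) \lor \neg R(u,v))) \land ((\forall z1\, R(z1,z1)) \lor (\forall q\, R(q,q)))
Finally move all quantifiers to the prefix:
  \exists u\, \exists v\, \forall z1\, \forall q\, ((\neg R(u,u) \lor \neg R(u,v)) \land (R(z1,z1) \lor R(q,q)))
The prefix is \exists u \exists v \forall z1 \forall q: 2 universal, 2 existential.

2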